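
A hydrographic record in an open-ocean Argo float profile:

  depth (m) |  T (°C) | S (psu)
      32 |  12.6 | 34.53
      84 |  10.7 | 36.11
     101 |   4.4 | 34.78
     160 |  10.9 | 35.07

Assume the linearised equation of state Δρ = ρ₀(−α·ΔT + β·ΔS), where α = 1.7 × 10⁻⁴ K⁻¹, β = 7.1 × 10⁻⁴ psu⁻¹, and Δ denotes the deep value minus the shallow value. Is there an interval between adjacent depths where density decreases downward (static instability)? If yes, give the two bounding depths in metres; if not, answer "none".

Evaluate Δρ/ρ₀ = −αΔT + βΔS across each adjacent pair:
  32–84 m: −αΔT+βΔS = −(1.7 × 10⁻⁴)(-1.9)+(7.1 × 10⁻⁴)(+1.58) = 1.4 × 10⁻³ → stable
  84–101 m: −αΔT+βΔS = −(1.7 × 10⁻⁴)(-6.3)+(7.1 × 10⁻⁴)(-1.33) = 1.3 × 10⁻⁴ → stable
  101–160 m: −αΔT+βΔS = −(1.7 × 10⁻⁴)(+6.5)+(7.1 × 10⁻⁴)(+0.29) = -9.0 × 10⁻⁴ → UNSTABLE
The 101–160 m interval has Δρ < 0: lighter water underlies denser water.

101–160 m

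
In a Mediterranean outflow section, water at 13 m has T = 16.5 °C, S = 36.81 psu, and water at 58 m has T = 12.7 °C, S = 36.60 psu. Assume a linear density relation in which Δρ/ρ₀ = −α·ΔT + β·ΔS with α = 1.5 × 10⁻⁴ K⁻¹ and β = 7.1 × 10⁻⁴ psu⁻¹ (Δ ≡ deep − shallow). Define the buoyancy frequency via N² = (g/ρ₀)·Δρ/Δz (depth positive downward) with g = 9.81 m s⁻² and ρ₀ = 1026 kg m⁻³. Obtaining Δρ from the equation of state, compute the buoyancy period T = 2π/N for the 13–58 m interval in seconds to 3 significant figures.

ΔT = -3.8 K, ΔS = -0.21 psu (deep − shallow).
Δρ/ρ₀ = −αΔT + βΔS = 5.70 × 10⁻⁴ − 1.491 × 10⁻⁴ = 4.209 × 10⁻⁴, so Δρ ≈ 0.4318 kg m⁻³.
N² = (g/ρ₀)·Δρ/Δz = g·(Δρ/ρ₀)/Δz = 9.81 × 4.209 × 10⁻⁴ / 45 = 9.1756 × 10⁻⁵ s⁻².
N = √(9.1756 × 10⁻⁵) = 9.5789 × 10⁻³ rad s⁻¹ → T = 2π/N = 655.94 s ≈ 656 s.

656 s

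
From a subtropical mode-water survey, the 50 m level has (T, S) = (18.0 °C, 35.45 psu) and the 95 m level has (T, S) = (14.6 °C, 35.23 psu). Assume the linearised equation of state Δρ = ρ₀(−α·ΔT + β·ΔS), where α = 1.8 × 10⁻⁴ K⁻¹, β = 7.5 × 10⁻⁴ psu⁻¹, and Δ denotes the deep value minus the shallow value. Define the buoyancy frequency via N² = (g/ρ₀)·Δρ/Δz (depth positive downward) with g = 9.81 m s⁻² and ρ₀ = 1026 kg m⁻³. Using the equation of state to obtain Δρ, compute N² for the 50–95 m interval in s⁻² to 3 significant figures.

9.74 × 10⁻⁵ s⁻²

ΔT = -3.4 K, ΔS = -0.22 psu (deep − shallow).
Δρ/ρ₀ = −αΔT + βΔS = 6.12 × 10⁻⁴ − 1.65 × 10⁻⁴ = 4.47 × 10⁻⁴, so Δρ ≈ 0.4586 kg m⁻³.
N² = (g/ρ₀)·Δρ/Δz = g·(Δρ/ρ₀)/Δz = 9.81 × 4.47 × 10⁻⁴ / 45 = 9.7446 × 10⁻⁵ s⁻² ≈ 9.74 × 10⁻⁵ s⁻².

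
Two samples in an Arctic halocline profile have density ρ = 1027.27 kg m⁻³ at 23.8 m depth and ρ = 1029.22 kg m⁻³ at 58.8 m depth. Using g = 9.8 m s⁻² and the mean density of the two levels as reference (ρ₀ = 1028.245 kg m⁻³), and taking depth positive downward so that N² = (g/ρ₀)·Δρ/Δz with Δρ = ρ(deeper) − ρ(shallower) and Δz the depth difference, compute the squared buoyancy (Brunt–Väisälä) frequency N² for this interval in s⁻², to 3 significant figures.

Δρ = 1029.22 − 1027.27 = 1.95 kg m⁻³ over Δz = 58.8 − 23.8 = 35 m.
N² = (9.8/1028.245) × (1.95/35) = 5.3100 × 10⁻⁴ s⁻² ≈ 5.31 × 10⁻⁴ s⁻².

5.31 × 10⁻⁴ s⁻²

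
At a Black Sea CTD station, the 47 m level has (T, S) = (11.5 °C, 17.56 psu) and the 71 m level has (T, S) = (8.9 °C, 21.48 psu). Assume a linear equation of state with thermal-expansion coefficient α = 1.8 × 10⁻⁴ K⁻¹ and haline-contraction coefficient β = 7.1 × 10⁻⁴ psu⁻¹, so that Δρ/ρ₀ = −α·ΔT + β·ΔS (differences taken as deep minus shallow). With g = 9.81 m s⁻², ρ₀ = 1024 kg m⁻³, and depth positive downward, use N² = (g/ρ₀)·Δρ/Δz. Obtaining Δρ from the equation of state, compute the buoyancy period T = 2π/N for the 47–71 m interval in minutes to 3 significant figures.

ΔT = -2.6 K, ΔS = +3.92 psu (deep − shallow).
Δρ/ρ₀ = −αΔT + βΔS = 4.68 × 10⁻⁴ + 2.7832 × 10⁻³ = 3.2512 × 10⁻³, so Δρ ≈ 3.329 kg m⁻³.
N² = (g/ρ₀)·Δρ/Δz = g·(Δρ/ρ₀)/Δz = 9.81 × 3.2512 × 10⁻³ / 24 = 1.3289 × 10⁻³ s⁻².
N = √(1.3289 × 10⁻³) = 0.036454 rad s⁻¹ → T = 2π/N = 172.36 s = 2.8727 min ≈ 2.87 min.

2.87 min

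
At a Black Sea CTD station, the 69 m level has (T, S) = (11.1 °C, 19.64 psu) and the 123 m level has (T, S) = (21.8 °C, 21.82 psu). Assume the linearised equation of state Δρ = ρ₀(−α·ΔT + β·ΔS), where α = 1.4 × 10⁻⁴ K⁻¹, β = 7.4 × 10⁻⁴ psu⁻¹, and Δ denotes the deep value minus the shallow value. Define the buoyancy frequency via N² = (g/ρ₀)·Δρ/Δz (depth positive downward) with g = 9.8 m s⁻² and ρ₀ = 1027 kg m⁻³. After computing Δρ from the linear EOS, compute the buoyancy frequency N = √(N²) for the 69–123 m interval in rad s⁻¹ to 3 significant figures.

ΔT = +10.7 K, ΔS = +2.18 psu (deep − shallow).
Δρ/ρ₀ = −αΔT + βΔS = -1.498 × 10⁻³ + 1.6132 × 10⁻³ = 1.152 × 10⁻⁴, so Δρ ≈ 0.1183 kg m⁻³.
N² = (g/ρ₀)·Δρ/Δz = g·(Δρ/ρ₀)/Δz = 9.8 × 1.152 × 10⁻⁴ / 54 = 2.0907 × 10⁻⁵ s⁻².
N = √(2.0907 × 10⁻⁵) = 4.5724 × 10⁻³ rad s⁻¹ ≈ 4.57 × 10⁻³ rad s⁻¹.

4.57 × 10⁻³ rad s⁻¹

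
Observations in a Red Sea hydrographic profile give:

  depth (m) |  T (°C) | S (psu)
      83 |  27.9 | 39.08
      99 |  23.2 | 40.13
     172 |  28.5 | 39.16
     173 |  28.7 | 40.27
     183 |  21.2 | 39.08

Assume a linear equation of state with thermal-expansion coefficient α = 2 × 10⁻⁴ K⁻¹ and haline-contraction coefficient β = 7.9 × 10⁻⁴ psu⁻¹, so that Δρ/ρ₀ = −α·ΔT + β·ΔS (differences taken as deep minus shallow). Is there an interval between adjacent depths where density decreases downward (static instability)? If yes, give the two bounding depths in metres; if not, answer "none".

Evaluate Δρ/ρ₀ = −αΔT + βΔS across each adjacent pair:
  83–99 m: −αΔT+βΔS = −(2 × 10⁻⁴)(-4.7)+(7.9 × 10⁻⁴)(+1.05) = 1.8 × 10⁻³ → stable
  99–172 m: −αΔT+βΔS = −(2 × 10⁻⁴)(+5.3)+(7.9 × 10⁻⁴)(-0.97) = -1.8 × 10⁻³ → UNSTABLE
  172–173 m: −αΔT+βΔS = −(2 × 10⁻⁴)(+0.2)+(7.9 × 10⁻⁴)(+1.11) = 8.4 × 10⁻⁴ → stable
  173–183 m: −αΔT+βΔS = −(2 × 10⁻⁴)(-7.5)+(7.9 × 10⁻⁴)(-1.19) = 5.6 × 10⁻⁴ → stable
The 99–172 m interval has Δρ < 0: lighter water underlies denser water.

99–172 m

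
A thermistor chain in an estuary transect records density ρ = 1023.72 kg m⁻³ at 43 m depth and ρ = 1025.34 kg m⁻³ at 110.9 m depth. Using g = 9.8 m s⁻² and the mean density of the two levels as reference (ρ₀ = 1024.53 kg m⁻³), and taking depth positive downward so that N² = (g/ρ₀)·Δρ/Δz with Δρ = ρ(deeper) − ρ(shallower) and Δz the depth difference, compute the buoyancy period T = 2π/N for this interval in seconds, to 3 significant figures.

416 s

Δρ = 1025.34 − 1023.72 = 1.62 kg m⁻³ over Δz = 110.9 − 43 = 67.9 m.
N² = (9.8/1024.53) × (1.62/67.9) = 2.2822 × 10⁻⁴ s⁻².
N = √(2.2822 × 10⁻⁴) = 0.015107 rad s⁻¹, so T = 2π/N = 415.91 s ≈ 416 s.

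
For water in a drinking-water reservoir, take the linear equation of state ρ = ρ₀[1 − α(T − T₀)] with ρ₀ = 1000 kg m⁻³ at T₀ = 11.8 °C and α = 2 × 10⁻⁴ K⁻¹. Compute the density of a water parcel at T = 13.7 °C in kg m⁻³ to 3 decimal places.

T − T₀ = +1.9 K.
Bracket = 1 − α·(+1.9) = 1 + (-3.80 × 10⁻⁴) = 0.9996200.
ρ = 1000 × 0.9996200 = 999.620 kg m⁻³.

999.620 kg m⁻³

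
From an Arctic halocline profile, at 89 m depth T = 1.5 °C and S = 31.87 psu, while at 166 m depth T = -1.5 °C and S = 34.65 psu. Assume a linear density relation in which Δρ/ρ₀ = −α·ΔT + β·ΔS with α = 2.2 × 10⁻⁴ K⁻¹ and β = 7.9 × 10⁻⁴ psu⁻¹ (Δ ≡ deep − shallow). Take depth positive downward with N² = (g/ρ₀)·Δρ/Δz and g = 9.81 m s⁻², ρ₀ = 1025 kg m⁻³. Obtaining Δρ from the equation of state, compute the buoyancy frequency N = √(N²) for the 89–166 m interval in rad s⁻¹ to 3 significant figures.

ΔT = -3.0 K, ΔS = +2.78 psu (deep − shallow).
Δρ/ρ₀ = −αΔT + βΔS = 6.60 × 10⁻⁴ + 2.1962 × 10⁻³ = 2.8562 × 10⁻³, so Δρ ≈ 2.928 kg m⁻³.
N² = (g/ρ₀)·Δρ/Δz = g·(Δρ/ρ₀)/Δz = 9.81 × 2.8562 × 10⁻³ / 77 = 3.6389 × 10⁻⁴ s⁻².
N = √(3.6389 × 10⁻⁴) = 0.019076 rad s⁻¹ ≈ 0.0191 rad s⁻¹.

0.0191 rad s⁻¹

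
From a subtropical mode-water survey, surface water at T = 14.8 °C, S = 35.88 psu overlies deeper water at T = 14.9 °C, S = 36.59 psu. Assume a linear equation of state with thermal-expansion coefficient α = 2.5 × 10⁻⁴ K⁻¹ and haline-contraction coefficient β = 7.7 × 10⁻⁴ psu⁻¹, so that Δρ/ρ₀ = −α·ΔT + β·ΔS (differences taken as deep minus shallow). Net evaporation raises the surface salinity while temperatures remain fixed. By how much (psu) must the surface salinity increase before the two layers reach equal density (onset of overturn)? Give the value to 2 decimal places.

Neutral buoyancy requires −α(T_deep − T_surf) + β(S_deep − S_surf′) = 0.
S_surf′ = S_deep − (α/β)·ΔT = 36.59 − (2.5 × 10⁻⁴/7.7 × 10⁻⁴)·(+0.1) = 36.5575 psu.
Increase required: 36.5575 − 35.88 = 0.6775 psu.

0.68 psu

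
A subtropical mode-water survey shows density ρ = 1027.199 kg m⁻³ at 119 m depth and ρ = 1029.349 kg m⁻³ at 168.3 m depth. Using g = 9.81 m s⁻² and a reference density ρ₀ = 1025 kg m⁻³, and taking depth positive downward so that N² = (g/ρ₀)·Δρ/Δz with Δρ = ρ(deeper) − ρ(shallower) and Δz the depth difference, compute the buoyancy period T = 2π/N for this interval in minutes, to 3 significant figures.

5.13 min

Δρ = 1029.349 − 1027.199 = 2.150 kg m⁻³ over Δz = 168.3 − 119 = 49.3 m.
N² = (9.81/1025) × (2.150/49.3) = 4.1738 × 10⁻⁴ s⁻².
N = √(4.1738 × 10⁻⁴) = 0.020430 rad s⁻¹, so T = 2π/N = 307.55 s = 5.1258 min ≈ 5.13 min.
N² > 0, so the interval is statically stable.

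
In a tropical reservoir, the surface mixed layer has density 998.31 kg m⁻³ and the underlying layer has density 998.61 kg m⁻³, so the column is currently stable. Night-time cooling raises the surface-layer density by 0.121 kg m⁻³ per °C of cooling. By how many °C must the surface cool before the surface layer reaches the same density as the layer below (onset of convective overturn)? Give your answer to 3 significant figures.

2.48 °C

Density deficit of the surface layer: 998.61 − 998.31 = 0.3 kg m⁻³.
Required change = 0.3 / 0.121 = 2.48 °C.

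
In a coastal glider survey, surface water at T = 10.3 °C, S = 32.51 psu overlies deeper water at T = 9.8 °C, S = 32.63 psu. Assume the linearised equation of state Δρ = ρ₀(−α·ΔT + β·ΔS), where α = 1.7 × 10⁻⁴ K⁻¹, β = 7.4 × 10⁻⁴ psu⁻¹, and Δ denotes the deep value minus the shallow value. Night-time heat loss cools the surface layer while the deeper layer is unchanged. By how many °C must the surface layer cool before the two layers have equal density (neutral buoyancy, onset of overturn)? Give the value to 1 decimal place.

1.0 °C

Neutral buoyancy requires Δρ = 0, i.e. −α(T_deep − T_surf′) + β(S_deep − S_surf) = 0.
T_surf′ = T_deep − (β/α)·ΔS = 9.8 − (7.4 × 10⁻⁴/1.7 × 10⁻⁴)·(+0.12) = 9.278 °C.
Cooling required: 10.3 − (9.278) = 1.022 °C.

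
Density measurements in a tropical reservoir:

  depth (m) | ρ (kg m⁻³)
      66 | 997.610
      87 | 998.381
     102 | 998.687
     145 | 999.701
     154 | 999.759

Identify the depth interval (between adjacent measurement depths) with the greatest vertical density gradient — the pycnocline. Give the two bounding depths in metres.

66–87 m

Compute the density gradient over each adjacent pair:
  66–87 m: Δρ/Δz = 0.771/21 = 0.037 kg m⁻⁴
  87–102 m: Δρ/Δz = 0.306/15 = 0.020 kg m⁻⁴
  102–145 m: Δρ/Δz = 1.014/43 = 0.024 kg m⁻⁴
  145–154 m: Δρ/Δz = 0.058/9 = 6.4 × 10⁻³ kg m⁻⁴
The largest gradient is in the 66–87 m interval — the pycnocline.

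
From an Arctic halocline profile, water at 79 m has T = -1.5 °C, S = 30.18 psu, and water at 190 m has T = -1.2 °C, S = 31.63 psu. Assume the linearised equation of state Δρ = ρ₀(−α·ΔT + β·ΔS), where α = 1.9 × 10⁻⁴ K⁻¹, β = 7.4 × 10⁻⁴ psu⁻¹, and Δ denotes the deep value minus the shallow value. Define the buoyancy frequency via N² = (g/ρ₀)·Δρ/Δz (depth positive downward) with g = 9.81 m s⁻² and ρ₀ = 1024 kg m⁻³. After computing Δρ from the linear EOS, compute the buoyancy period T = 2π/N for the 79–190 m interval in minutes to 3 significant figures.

ΔT = +0.3 K, ΔS = +1.45 psu (deep − shallow).
Δρ/ρ₀ = −αΔT + βΔS = -5.70 × 10⁻⁵ + 1.073 × 10⁻³ = 1.016 × 10⁻³, so Δρ ≈ 1.040 kg m⁻³.
N² = (g/ρ₀)·Δρ/Δz = g·(Δρ/ρ₀)/Δz = 9.81 × 1.016 × 10⁻³ / 111 = 8.9792 × 10⁻⁵ s⁻².
N = √(8.9792 × 10⁻⁵) = 9.4759 × 10⁻³ rad s⁻¹ → T = 2π/N = 663.07 s = 11.051 min ≈ 11.1 min.

11.1 min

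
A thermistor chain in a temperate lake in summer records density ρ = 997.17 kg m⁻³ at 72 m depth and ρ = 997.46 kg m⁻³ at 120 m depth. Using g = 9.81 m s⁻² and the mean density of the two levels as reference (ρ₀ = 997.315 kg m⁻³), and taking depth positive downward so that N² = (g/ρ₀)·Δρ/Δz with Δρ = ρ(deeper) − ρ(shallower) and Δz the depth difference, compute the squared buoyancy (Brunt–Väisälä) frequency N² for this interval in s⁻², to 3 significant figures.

5.94 × 10⁻⁵ s⁻²

Δρ = 997.46 − 997.17 = 0.29 kg m⁻³ over Δz = 120 − 72 = 48 m.
N² = (9.81/997.315) × (0.29/48) = 5.9428 × 10⁻⁵ s⁻² ≈ 5.94 × 10⁻⁵ s⁻².
Since Δρ > 0 the layer is stably stratified.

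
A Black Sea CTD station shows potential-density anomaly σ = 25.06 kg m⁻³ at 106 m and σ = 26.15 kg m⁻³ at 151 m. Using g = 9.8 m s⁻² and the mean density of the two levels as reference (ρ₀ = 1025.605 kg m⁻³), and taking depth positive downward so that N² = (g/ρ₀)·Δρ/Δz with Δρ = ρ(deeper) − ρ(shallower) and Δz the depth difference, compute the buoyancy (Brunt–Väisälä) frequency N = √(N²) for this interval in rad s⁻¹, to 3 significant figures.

Δρ = 1026.15 − 1025.06 = 1.09 kg m⁻³ over Δz = 151 − 106 = 45 m.
N² = (9.8/1025.605) × (1.09/45) = 2.3145 × 10⁻⁴ s⁻².
N = √(2.3145 × 10⁻⁴) = 0.015213 rad s⁻¹ ≈ 0.0152 rad s⁻¹.

0.0152 rad s⁻¹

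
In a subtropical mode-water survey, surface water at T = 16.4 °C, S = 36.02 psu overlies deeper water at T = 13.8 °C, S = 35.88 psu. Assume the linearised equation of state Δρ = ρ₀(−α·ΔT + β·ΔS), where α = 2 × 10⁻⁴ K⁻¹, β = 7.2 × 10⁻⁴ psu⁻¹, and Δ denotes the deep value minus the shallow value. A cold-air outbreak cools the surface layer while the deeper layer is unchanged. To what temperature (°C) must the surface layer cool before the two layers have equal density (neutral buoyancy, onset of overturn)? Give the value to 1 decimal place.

14.3 °C

Neutral buoyancy requires Δρ = 0, i.e. −α(T_deep − T_surf′) + β(S_deep − S_surf) = 0.
T_surf′ = T_deep − (β/α)·ΔS = 13.8 − (7.2 × 10⁻⁴/2 × 10⁻⁴)·(-0.14) = 14.304 °C.
Cooling required: 16.4 − (14.304) = 2.096 °C.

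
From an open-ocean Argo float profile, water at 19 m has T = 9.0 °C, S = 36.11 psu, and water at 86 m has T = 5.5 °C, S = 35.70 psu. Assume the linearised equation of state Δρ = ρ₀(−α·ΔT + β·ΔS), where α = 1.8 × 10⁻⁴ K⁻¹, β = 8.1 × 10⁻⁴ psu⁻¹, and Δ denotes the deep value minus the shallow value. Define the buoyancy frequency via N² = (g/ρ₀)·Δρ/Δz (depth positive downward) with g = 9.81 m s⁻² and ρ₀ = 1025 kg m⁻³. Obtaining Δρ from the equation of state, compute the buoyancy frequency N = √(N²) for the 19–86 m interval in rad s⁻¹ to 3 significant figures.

ΔT = -3.5 K, ΔS = -0.41 psu (deep − shallow).
Δρ/ρ₀ = −αΔT + βΔS = 6.30 × 10⁻⁴ − 3.321 × 10⁻⁴ = 2.979 × 10⁻⁴, so Δρ ≈ 0.3053 kg m⁻³.
N² = (g/ρ₀)·Δρ/Δz = g·(Δρ/ρ₀)/Δz = 9.81 × 2.979 × 10⁻⁴ / 67 = 4.3618 × 10⁻⁵ s⁻².
N = √(4.3618 × 10⁻⁵) = 6.6044 × 10⁻³ rad s⁻¹ ≈ 6.60 × 10⁻³ rad s⁻¹.

6.60 × 10⁻³ rad s⁻¹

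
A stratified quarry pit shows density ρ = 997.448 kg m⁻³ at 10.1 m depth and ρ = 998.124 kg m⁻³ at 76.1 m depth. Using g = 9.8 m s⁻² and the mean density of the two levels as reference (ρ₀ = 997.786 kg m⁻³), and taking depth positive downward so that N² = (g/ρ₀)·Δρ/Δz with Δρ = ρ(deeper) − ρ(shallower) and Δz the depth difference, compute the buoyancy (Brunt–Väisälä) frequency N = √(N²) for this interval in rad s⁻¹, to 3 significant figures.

0.0100 rad s⁻¹

Δρ = 998.124 − 997.448 = 0.676 kg m⁻³ over Δz = 76.1 − 10.1 = 66 m.
N² = (9.8/997.786) × (0.676/66) = 1.0060 × 10⁻⁴ s⁻².
N = √(1.0060 × 10⁻⁴) = 0.010030 rad s⁻¹ ≈ 0.0100 rad s⁻¹.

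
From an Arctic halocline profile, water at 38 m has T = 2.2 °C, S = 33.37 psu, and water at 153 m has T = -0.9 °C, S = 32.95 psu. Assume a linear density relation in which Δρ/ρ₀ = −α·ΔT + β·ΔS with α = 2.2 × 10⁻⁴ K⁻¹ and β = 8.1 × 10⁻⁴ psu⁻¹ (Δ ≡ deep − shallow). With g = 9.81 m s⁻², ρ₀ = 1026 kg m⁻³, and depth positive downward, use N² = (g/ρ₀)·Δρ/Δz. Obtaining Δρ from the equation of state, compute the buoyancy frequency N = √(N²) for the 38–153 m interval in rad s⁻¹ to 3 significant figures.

5.40 × 10⁻³ rad s⁻¹

ΔT = -3.1 K, ΔS = -0.42 psu (deep − shallow).
Δρ/ρ₀ = −αΔT + βΔS = 6.82 × 10⁻⁴ − 3.402 × 10⁻⁴ = 3.418 × 10⁻⁴, so Δρ ≈ 0.3507 kg m⁻³.
N² = (g/ρ₀)·Δρ/Δz = g·(Δρ/ρ₀)/Δz = 9.81 × 3.418 × 10⁻⁴ / 115 = 2.9157 × 10⁻⁵ s⁻².
N = √(2.9157 × 10⁻⁵) = 5.3997 × 10⁻³ rad s⁻¹ ≈ 5.40 × 10⁻³ rad s⁻¹.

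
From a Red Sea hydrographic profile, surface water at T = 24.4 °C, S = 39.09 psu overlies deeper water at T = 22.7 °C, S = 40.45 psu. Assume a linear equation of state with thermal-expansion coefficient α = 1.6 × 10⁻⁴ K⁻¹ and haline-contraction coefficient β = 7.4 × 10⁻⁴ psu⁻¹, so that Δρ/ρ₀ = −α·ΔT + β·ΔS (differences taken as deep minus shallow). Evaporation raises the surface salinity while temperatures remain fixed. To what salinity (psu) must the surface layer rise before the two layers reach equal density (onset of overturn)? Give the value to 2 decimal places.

Neutral buoyancy requires −α(T_deep − T_surf) + β(S_deep − S_surf′) = 0.
S_surf′ = S_deep − (α/β)·ΔT = 40.45 − (1.6 × 10⁻⁴/7.4 × 10⁻⁴)·(-1.7) = 40.8176 psu.
Increase required: 40.8176 − 39.09 = 1.7276 psu.

40.82 psu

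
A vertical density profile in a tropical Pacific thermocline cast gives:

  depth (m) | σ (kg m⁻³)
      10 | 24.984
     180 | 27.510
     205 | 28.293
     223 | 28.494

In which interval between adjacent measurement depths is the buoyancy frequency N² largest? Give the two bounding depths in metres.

Compute the density gradient over each adjacent pair:
  10–180 m: Δρ/Δz = 2.526/170 = 0.015 kg m⁻⁴
  180–205 m: Δρ/Δz = 0.783/25 = 0.031 kg m⁻⁴
  205–223 m: Δρ/Δz = 0.201/18 = 0.011 kg m⁻⁴
The largest gradient is in the 180–205 m interval — the pycnocline.

180–205 m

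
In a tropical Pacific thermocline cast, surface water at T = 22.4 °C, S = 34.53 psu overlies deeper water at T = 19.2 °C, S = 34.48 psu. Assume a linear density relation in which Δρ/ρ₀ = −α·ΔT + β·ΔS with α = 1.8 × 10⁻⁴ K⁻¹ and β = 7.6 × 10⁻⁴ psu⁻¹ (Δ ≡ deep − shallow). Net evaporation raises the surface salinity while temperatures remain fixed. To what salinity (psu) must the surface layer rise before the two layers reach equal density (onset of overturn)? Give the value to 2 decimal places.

35.24 psu

Neutral buoyancy requires −α(T_deep − T_surf) + β(S_deep − S_surf′) = 0.
S_surf′ = S_deep − (α/β)·ΔT = 34.48 − (1.8 × 10⁻⁴/7.6 × 10⁻⁴)·(-3.2) = 35.2379 psu.
Increase required: 35.2379 − 34.53 = 0.7079 psu.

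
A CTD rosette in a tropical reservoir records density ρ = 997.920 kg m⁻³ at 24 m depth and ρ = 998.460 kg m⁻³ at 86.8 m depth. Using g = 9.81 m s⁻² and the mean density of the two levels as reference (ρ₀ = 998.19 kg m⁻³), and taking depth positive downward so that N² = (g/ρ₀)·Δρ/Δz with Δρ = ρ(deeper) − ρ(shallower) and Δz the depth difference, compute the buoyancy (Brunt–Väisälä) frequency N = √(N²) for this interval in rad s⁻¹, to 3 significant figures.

Δρ = 998.460 − 997.920 = 0.540 kg m⁻³ over Δz = 86.8 − 24 = 62.8 m.
N² = (9.81/998.19) × (0.540/62.8) = 8.4506 × 10⁻⁵ s⁻².
N = √(8.4506 × 10⁻⁵) = 9.1927 × 10⁻³ rad s⁻¹ ≈ 9.19 × 10⁻³ rad s⁻¹.

9.19 × 10⁻³ rad s⁻¹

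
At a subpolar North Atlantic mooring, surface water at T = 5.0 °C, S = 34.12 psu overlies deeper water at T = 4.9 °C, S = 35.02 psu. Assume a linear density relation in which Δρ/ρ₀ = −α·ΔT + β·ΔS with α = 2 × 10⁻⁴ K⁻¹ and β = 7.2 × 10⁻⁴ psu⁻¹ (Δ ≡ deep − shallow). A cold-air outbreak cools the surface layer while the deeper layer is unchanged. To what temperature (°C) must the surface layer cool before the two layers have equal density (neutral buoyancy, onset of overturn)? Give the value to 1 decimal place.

Neutral buoyancy requires Δρ = 0, i.e. −α(T_deep − T_surf′) + β(S_deep − S_surf) = 0.
T_surf′ = T_deep − (β/α)·ΔS = 4.9 − (7.2 × 10⁻⁴/2 × 10⁻⁴)·(+0.90) = 1.660 °C.
Cooling required: 5.0 − (1.660) = 3.340 °C.

1.7 °C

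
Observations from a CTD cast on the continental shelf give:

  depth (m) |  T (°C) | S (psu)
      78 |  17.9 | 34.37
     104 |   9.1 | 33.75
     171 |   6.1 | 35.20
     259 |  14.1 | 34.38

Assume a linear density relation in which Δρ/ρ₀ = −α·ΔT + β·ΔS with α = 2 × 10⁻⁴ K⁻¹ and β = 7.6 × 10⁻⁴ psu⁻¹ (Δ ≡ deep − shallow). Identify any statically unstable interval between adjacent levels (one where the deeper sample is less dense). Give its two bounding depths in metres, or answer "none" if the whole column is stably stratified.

171–259 m

Evaluate Δρ/ρ₀ = −αΔT + βΔS across each adjacent pair:
  78–104 m: −αΔT+βΔS = −(2 × 10⁻⁴)(-8.8)+(7.6 × 10⁻⁴)(-0.62) = 1.3 × 10⁻³ → stable
  104–171 m: −αΔT+βΔS = −(2 × 10⁻⁴)(-3.0)+(7.6 × 10⁻⁴)(+1.45) = 1.7 × 10⁻³ → stable
  171–259 m: −αΔT+βΔS = −(2 × 10⁻⁴)(+8.0)+(7.6 × 10⁻⁴)(-0.82) = -2.2 × 10⁻³ → UNSTABLE
The 171–259 m interval has Δρ < 0: lighter water underlies denser water.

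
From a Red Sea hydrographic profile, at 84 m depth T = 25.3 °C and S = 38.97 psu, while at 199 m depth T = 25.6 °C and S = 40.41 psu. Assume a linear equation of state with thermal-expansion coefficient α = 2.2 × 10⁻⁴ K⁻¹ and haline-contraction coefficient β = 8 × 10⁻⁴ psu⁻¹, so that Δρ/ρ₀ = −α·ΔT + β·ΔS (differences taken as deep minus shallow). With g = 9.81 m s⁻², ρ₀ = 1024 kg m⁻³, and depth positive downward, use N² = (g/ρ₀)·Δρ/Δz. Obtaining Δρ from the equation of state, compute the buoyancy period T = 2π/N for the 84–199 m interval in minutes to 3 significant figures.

ΔT = +0.3 K, ΔS = +1.44 psu (deep − shallow).
Δρ/ρ₀ = −αΔT + βΔS = -6.60 × 10⁻⁵ + 1.152 × 10⁻³ = 1.086 × 10⁻³, so Δρ ≈ 1.112 kg m⁻³.
N² = (g/ρ₀)·Δρ/Δz = g·(Δρ/ρ₀)/Δz = 9.81 × 1.086 × 10⁻³ / 115 = 9.2641 × 10⁻⁵ s⁻².
N = √(9.2641 × 10⁻⁵) = 9.6250 × 10⁻³ rad s⁻¹ → T = 2π/N = 652.80 s = 10.880 min ≈ 10.9 min.

10.9 min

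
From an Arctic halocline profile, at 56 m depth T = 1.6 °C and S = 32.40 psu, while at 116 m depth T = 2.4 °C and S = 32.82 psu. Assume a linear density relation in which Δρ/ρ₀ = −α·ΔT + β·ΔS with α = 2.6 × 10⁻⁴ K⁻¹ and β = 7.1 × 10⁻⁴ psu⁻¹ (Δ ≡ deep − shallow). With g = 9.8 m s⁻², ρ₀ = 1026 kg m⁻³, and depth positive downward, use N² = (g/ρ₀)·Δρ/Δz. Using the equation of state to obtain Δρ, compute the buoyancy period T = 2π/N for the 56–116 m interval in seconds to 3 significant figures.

ΔT = +0.8 K, ΔS = +0.42 psu (deep − shallow).
Δρ/ρ₀ = −αΔT + βΔS = -2.08 × 10⁻⁴ + 2.982 × 10⁻⁴ = 9.02 × 10⁻⁵, so Δρ ≈ 0.09255 kg m⁻³.
N² = (g/ρ₀)·Δρ/Δz = g·(Δρ/ρ₀)/Δz = 9.8 × 9.02 × 10⁻⁵ / 60 = 1.4733 × 10⁻⁵ s⁻².
N = √(1.4733 × 10⁻⁵) = 3.8384 × 10⁻³ rad s⁻¹ → T = 2π/N = 1.6369 × 10³ s ≈ 1.64 × 10³ s.

1.64 × 10³ s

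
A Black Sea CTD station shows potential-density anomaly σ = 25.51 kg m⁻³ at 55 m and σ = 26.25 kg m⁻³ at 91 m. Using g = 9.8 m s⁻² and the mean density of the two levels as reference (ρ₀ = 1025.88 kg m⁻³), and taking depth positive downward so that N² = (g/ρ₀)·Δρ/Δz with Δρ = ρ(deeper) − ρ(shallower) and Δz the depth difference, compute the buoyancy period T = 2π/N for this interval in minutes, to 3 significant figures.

Δρ = 1026.25 − 1025.51 = 0.74 kg m⁻³ over Δz = 91 − 55 = 36 m.
N² = (9.8/1025.88) × (0.74/36) = 1.9636 × 10⁻⁴ s⁻².
N = √(1.9636 × 10⁻⁴) = 0.014013 rad s⁻¹, so T = 2π/N = 448.38 s = 7.4730 min ≈ 7.47 min.

7.47 min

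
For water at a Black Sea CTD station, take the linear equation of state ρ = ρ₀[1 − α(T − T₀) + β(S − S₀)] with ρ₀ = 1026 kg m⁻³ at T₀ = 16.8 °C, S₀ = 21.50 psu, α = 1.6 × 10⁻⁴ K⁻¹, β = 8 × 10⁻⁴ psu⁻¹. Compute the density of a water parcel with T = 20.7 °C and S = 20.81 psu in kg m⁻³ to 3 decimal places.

T − T₀ = +3.9 K, S − S₀ = -0.69 psu.
Bracket = 1 − α·(+3.9) + β·(-0.69) = 1 + (-1.176 × 10⁻³) = 0.9988240.
ρ = 1026 × 0.9988240 = 1024.793 kg m⁻³.

1024.793 kg m⁻³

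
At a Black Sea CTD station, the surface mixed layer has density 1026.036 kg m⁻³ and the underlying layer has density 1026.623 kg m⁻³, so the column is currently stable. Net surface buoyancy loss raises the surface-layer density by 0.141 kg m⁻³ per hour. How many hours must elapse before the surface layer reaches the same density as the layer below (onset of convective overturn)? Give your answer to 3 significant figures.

4.16 hours

Density deficit of the surface layer: 1026.623 − 1026.036 = 0.587 kg m⁻³.
Required change = 0.587 / 0.141 = 4.16 hours.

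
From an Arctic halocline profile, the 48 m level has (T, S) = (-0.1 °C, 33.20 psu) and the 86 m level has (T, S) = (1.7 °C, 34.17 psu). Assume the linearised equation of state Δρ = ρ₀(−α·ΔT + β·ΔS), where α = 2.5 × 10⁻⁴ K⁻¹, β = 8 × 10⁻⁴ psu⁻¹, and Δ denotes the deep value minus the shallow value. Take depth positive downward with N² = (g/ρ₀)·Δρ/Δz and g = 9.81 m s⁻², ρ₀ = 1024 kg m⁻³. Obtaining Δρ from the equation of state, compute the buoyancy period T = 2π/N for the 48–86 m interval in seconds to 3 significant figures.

685 s

ΔT = +1.8 K, ΔS = +0.97 psu (deep − shallow).
Δρ/ρ₀ = −αΔT + βΔS = -4.50 × 10⁻⁴ + 7.76 × 10⁻⁴ = 3.26 × 10⁻⁴, so Δρ ≈ 0.3338 kg m⁻³.
N² = (g/ρ₀)·Δρ/Δz = g·(Δρ/ρ₀)/Δz = 9.81 × 3.26 × 10⁻⁴ / 38 = 8.4159 × 10⁻⁵ s⁻².
N = √(8.4159 × 10⁻⁵) = 9.1738 × 10⁻³ rad s⁻¹ → T = 2π/N = 684.91 s ≈ 685 s.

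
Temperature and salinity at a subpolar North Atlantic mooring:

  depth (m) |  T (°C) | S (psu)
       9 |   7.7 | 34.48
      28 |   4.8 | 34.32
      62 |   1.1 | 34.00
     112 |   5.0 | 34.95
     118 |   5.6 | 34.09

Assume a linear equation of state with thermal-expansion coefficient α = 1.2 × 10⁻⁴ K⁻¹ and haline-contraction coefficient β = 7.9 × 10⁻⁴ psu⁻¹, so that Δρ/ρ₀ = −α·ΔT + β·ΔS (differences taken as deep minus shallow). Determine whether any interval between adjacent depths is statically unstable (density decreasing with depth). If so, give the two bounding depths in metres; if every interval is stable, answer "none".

Evaluate Δρ/ρ₀ = −αΔT + βΔS across each adjacent pair:
  9–28 m: −αΔT+βΔS = −(1.2 × 10⁻⁴)(-2.9)+(7.9 × 10⁻⁴)(-0.16) = 2.2 × 10⁻⁴ → stable
  28–62 m: −αΔT+βΔS = −(1.2 × 10⁻⁴)(-3.7)+(7.9 × 10⁻⁴)(-0.32) = 1.9 × 10⁻⁴ → stable
  62–112 m: −αΔT+βΔS = −(1.2 × 10⁻⁴)(+3.9)+(7.9 × 10⁻⁴)(+0.95) = 2.8 × 10⁻⁴ → stable
  112–118 m: −αΔT+βΔS = −(1.2 × 10⁻⁴)(+0.6)+(7.9 × 10⁻⁴)(-0.86) = -7.5 × 10⁻⁴ → UNSTABLE
The 112–118 m interval has Δρ < 0: lighter water underlies denser water.

112–118 m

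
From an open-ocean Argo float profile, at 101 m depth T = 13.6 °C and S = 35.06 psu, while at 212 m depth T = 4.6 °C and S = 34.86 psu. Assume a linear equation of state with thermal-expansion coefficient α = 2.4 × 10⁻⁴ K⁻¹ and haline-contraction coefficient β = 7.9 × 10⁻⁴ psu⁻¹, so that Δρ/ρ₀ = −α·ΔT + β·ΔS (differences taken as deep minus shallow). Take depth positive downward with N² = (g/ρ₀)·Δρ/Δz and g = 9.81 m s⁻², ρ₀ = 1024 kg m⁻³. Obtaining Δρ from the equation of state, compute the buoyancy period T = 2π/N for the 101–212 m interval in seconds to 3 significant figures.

ΔT = -9.0 K, ΔS = -0.20 psu (deep − shallow).
Δρ/ρ₀ = −αΔT + βΔS = 2.16 × 10⁻³ − 1.58 × 10⁻⁴ = 2.002 × 10⁻³, so Δρ ≈ 2.050 kg m⁻³.
N² = (g/ρ₀)·Δρ/Δz = g·(Δρ/ρ₀)/Δz = 9.81 × 2.002 × 10⁻³ / 111 = 1.7693 × 10⁻⁴ s⁻².
N = √(1.7693 × 10⁻⁴) = 0.013302 rad s⁻¹ → T = 2π/N = 472.35 s ≈ 472 s.

472 s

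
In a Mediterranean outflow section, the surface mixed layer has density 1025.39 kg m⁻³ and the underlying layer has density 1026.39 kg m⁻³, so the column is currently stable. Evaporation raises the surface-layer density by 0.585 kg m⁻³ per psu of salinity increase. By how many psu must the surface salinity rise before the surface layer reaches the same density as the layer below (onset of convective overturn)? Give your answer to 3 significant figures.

1.71 psu

Density deficit of the surface layer: 1026.39 − 1025.39 = 1.0 kg m⁻³.
Required change = 1.0 / 0.585 = 1.71 psu.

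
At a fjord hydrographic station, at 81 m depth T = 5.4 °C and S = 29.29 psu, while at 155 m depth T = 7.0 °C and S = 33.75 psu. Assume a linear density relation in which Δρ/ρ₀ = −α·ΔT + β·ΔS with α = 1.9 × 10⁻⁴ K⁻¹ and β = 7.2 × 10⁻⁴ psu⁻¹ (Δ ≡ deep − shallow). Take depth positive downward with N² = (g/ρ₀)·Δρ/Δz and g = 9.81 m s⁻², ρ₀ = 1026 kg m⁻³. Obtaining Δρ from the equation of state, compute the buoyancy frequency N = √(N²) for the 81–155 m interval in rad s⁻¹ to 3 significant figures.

0.0196 rad s⁻¹

ΔT = +1.6 K, ΔS = +4.46 psu (deep − shallow).
Δρ/ρ₀ = −αΔT + βΔS = -3.04 × 10⁻⁴ + 3.2112 × 10⁻³ = 2.9072 × 10⁻³, so Δρ ≈ 2.983 kg m⁻³.
N² = (g/ρ₀)·Δρ/Δz = g·(Δρ/ρ₀)/Δz = 9.81 × 2.9072 × 10⁻³ / 74 = 3.8540 × 10⁻⁴ s⁻².
N = √(3.8540 × 10⁻⁴) = 0.019632 rad s⁻¹ ≈ 0.0196 rad s⁻¹.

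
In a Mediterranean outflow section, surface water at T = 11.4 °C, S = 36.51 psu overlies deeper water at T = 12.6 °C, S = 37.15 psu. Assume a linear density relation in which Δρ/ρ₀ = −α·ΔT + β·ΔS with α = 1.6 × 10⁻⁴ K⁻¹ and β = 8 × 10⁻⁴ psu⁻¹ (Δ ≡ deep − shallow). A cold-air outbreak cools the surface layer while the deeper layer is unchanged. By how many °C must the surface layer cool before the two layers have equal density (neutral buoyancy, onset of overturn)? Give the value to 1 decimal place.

2.0 °C

Neutral buoyancy requires Δρ = 0, i.e. −α(T_deep − T_surf′) + β(S_deep − S_surf) = 0.
T_surf′ = T_deep − (β/α)·ΔS = 12.6 − (8 × 10⁻⁴/1.6 × 10⁻⁴)·(+0.64) = 9.400 °C.
Cooling required: 11.4 − (9.400) = 2.000 °C.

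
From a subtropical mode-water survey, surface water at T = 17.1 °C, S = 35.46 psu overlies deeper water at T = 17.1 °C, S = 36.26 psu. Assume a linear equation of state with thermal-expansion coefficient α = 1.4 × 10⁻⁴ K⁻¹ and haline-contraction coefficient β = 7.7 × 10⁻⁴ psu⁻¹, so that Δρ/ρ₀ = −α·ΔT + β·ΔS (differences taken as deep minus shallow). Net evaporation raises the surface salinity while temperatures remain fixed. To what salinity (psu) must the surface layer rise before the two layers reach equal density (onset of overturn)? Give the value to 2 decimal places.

Neutral buoyancy requires −α(T_deep − T_surf) + β(S_deep − S_surf′) = 0.
S_surf′ = S_deep − (α/β)·ΔT = 36.26 − (1.4 × 10⁻⁴/7.7 × 10⁻⁴)·(+0.0) = 36.2600 psu.
Increase required: 36.2600 − 35.46 = 0.8000 psu.

36.26 psu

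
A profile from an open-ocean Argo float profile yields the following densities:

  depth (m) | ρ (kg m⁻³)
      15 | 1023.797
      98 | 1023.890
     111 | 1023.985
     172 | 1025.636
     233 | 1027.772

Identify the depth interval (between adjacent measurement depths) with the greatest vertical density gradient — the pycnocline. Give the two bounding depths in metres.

172–233 m

Compute the density gradient over each adjacent pair:
  15–98 m: Δρ/Δz = 0.093/83 = 1.1 × 10⁻³ kg m⁻⁴
  98–111 m: Δρ/Δz = 0.095/13 = 7.3 × 10⁻³ kg m⁻⁴
  111–172 m: Δρ/Δz = 1.651/61 = 0.027 kg m⁻⁴
  172–233 m: Δρ/Δz = 2.136/61 = 0.035 kg m⁻⁴
The largest gradient is in the 172–233 m interval — the pycnocline.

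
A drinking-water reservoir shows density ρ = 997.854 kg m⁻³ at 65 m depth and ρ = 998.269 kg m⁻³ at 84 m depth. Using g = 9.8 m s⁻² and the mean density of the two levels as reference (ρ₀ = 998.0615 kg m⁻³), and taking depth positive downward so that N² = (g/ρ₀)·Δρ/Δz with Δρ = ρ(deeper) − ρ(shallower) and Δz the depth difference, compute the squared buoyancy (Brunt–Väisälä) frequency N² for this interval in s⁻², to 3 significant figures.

2.14 × 10⁻⁴ s⁻²

Δρ = 998.269 − 997.854 = 0.415 kg m⁻³ over Δz = 84 − 65 = 19 m.
N² = (9.8/998.0615) × (0.415/19) = 2.1447 × 10⁻⁴ s⁻² ≈ 2.14 × 10⁻⁴ s⁻².
A positive N² confirms static stability across the interval.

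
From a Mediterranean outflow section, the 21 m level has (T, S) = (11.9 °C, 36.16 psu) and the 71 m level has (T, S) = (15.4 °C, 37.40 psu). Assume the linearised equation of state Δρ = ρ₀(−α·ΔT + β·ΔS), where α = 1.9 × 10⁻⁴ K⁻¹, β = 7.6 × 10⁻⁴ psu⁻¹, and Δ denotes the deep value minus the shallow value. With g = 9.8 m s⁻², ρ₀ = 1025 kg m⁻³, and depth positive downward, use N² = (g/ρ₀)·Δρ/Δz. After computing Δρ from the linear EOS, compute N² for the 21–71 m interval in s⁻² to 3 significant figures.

5.44 × 10⁻⁵ s⁻²

ΔT = +3.5 K, ΔS = +1.24 psu (deep − shallow).
Δρ/ρ₀ = −αΔT + βΔS = -6.65 × 10⁻⁴ + 9.424 × 10⁻⁴ = 2.774 × 10⁻⁴, so Δρ ≈ 0.2843 kg m⁻³.
N² = (g/ρ₀)·Δρ/Δz = g·(Δρ/ρ₀)/Δz = 9.8 × 2.774 × 10⁻⁴ / 50 = 5.4370 × 10⁻⁵ s⁻² ≈ 5.44 × 10⁻⁵ s⁻².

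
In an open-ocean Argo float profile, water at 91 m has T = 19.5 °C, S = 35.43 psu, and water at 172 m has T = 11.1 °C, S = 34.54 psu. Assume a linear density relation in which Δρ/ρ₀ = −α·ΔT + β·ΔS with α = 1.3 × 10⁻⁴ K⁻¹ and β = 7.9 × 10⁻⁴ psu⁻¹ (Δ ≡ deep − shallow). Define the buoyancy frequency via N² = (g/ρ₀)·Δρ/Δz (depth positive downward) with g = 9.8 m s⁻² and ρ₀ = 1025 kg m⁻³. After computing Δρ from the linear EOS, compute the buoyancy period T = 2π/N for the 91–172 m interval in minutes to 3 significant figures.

15.3 min

ΔT = -8.4 K, ΔS = -0.89 psu (deep − shallow).
Δρ/ρ₀ = −αΔT + βΔS = 1.092 × 10⁻³ − 7.031 × 10⁻⁴ = 3.889 × 10⁻⁴, so Δρ ≈ 0.3986 kg m⁻³.
N² = (g/ρ₀)·Δρ/Δz = g·(Δρ/ρ₀)/Δz = 9.8 × 3.889 × 10⁻⁴ / 81 = 4.7052 × 10⁻⁵ s⁻².
N = √(4.7052 × 10⁻⁵) = 6.8594 × 10⁻³ rad s⁻¹ → T = 2π/N = 916.00 s = 15.267 min ≈ 15.3 min.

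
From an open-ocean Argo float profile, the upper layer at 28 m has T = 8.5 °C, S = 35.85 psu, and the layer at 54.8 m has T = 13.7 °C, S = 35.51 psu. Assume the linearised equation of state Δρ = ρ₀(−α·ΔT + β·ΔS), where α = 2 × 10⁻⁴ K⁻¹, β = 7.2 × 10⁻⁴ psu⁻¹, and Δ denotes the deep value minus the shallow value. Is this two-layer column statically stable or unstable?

ΔT = 13.7 − 8.5 = +5.2 K and ΔS = 35.51 − 35.85 = -0.34 psu (deep − shallow).
−αΔT = -1.04 × 10⁻³; βΔS = -2.448 × 10⁻⁴; sum Δρ/ρ₀ = -1.2848 × 10⁻³.
Δρ/ρ₀ < 0, so Δρ < 0: deeper water is lighter → statically unstable; the column would overturn.

unstable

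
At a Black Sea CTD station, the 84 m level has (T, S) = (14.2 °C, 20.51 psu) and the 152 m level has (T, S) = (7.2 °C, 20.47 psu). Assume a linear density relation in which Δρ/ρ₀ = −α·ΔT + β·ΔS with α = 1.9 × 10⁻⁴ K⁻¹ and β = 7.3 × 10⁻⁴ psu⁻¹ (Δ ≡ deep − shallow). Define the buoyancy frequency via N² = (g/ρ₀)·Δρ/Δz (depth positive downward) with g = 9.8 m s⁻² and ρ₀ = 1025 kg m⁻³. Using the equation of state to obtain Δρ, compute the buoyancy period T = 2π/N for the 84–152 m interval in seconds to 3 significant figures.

ΔT = -7.0 K, ΔS = -0.04 psu (deep − shallow).
Δρ/ρ₀ = −αΔT + βΔS = 1.33 × 10⁻³ − 2.92 × 10⁻⁵ = 1.3008 × 10⁻³, so Δρ ≈ 1.333 kg m⁻³.
N² = (g/ρ₀)·Δρ/Δz = g·(Δρ/ρ₀)/Δz = 9.8 × 1.3008 × 10⁻³ / 68 = 1.8747 × 10⁻⁴ s⁻².
N = √(1.8747 × 10⁻⁴) = 0.013692 rad s⁻¹ → T = 2π/N = 458.89 s ≈ 459 s.

459 s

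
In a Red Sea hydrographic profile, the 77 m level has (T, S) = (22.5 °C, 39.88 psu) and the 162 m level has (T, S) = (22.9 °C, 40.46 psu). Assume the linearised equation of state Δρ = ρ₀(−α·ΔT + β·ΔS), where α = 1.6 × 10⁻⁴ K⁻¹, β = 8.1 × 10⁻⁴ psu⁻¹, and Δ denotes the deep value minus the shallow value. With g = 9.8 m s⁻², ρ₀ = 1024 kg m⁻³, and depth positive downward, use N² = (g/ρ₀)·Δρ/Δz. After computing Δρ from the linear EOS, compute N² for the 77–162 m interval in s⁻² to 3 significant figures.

ΔT = +0.4 K, ΔS = +0.58 psu (deep − shallow).
Δρ/ρ₀ = −αΔT + βΔS = -6.40 × 10⁻⁵ + 4.698 × 10⁻⁴ = 4.058 × 10⁻⁴, so Δρ ≈ 0.4155 kg m⁻³.
N² = (g/ρ₀)·Δρ/Δz = g·(Δρ/ρ₀)/Δz = 9.8 × 4.058 × 10⁻⁴ / 85 = 4.6786 × 10⁻⁵ s⁻² ≈ 4.68 × 10⁻⁵ s⁻².

4.68 × 10⁻⁵ s⁻²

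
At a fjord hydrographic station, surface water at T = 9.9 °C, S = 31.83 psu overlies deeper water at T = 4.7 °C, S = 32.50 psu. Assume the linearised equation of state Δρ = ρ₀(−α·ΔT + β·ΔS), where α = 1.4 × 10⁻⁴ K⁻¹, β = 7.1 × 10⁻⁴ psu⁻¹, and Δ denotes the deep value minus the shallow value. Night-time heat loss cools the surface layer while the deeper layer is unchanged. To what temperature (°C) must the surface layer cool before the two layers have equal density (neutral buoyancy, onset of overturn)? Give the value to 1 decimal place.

1.3 °C

Neutral buoyancy requires Δρ = 0, i.e. −α(T_deep − T_surf′) + β(S_deep − S_surf) = 0.
T_surf′ = T_deep − (β/α)·ΔS = 4.7 − (7.1 × 10⁻⁴/1.4 × 10⁻⁴)·(+0.67) = 1.302 °C.
Cooling required: 9.9 − (1.302) = 8.598 °C.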